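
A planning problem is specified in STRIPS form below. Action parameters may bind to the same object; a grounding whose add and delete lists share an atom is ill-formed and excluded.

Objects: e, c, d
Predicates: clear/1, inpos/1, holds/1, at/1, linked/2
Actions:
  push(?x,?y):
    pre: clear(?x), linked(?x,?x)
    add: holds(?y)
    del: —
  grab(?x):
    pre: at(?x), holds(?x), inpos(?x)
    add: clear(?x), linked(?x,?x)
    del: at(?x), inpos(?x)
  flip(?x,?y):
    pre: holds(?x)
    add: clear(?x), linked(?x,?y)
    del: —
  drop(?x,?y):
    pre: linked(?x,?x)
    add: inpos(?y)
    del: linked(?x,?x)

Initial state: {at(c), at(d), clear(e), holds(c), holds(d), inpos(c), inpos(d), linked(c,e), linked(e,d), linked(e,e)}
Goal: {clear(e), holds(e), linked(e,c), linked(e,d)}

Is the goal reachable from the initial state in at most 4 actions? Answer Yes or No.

1. push(e,e)  →  {at(c), at(d), clear(e), holds(c), holds(d), holds(e), inpos(c), inpos(d), linked(c,e), linked(e,d), linked(e,e)}
2. flip(e,c)  →  {at(c), at(d), clear(e), holds(c), holds(d), holds(e), inpos(c), inpos(d), linked(c,e), linked(e,c), linked(e,d), linked(e,e)}
optimal plan length = 2; 2 ≤ 4

Yes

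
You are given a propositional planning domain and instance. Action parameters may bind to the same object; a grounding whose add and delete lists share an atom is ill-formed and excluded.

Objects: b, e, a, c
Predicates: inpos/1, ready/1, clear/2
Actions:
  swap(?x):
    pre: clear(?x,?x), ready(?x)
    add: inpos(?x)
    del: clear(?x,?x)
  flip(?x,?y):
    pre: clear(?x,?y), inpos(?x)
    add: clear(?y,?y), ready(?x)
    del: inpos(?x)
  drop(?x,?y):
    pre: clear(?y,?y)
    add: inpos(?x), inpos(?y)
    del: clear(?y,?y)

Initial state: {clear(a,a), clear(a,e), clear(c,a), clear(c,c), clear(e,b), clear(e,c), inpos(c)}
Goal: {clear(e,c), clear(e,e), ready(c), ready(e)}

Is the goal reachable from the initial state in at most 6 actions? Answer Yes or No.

1. flip(c,a)  →  {clear(a,a), clear(a,e), clear(c,a), clear(c,c), clear(e,b), clear(e,c), ready(c)}
2. drop(e,a)  →  {clear(a,e), clear(c,a), clear(c,c), clear(e,b), clear(e,c), inpos(a), inpos(e), ready(c)}
3. flip(e,b)  →  {clear(a,e), clear(b,b), clear(c,a), clear(c,c), clear(e,b), clear(e,c), inpos(a), ready(c), ready(e)}
4. flip(a,e)  →  {clear(a,e), clear(b,b), clear(c,a), clear(c,c), clear(e,b), clear(e,c), clear(e,e), ready(a), ready(c), ready(e)}
optimal plan length = 4; 4 ≤ 6

Yes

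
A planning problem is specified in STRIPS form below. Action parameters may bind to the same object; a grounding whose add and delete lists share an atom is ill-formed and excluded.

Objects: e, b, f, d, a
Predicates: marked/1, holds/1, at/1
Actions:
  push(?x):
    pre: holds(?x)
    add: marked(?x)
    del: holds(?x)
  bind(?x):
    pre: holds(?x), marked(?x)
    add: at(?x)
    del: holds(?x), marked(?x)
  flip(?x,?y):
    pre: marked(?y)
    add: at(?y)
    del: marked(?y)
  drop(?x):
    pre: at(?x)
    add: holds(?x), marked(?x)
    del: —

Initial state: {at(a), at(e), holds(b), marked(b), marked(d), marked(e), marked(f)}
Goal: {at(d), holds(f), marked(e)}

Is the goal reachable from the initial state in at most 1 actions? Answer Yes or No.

No

1. flip(e,f)  →  {at(a), at(e), at(f), holds(b), marked(b), marked(d), marked(e)}
2. flip(e,d)  →  {at(a), at(d), at(e), at(f), holds(b), marked(b), marked(e)}
3. drop(f)  →  {at(a), at(d), at(e), at(f), holds(b), holds(f), marked(b), marked(e), marked(f)}
optimal plan length = 3; 3 > 1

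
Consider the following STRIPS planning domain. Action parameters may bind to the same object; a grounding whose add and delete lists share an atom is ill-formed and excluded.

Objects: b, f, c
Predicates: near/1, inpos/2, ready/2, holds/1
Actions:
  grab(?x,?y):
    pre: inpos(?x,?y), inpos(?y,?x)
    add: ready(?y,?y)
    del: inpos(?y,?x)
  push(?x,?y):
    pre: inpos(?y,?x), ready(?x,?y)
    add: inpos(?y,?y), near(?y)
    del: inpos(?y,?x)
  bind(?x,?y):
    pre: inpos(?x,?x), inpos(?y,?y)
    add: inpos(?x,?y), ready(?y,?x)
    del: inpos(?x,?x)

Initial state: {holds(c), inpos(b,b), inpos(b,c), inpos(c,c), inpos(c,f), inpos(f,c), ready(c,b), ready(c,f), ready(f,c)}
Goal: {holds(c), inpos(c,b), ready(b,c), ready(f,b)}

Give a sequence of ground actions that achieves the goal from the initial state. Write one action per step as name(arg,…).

1. push(c,f)  →  {holds(c), inpos(b,b), inpos(b,c), inpos(c,c), inpos(c,f), inpos(f,f), near(f), ready(c,b), ready(c,f), ready(f,c)}
2. bind(c,b)  →  {holds(c), inpos(b,b), inpos(b,c), inpos(c,b), inpos(c,f), inpos(f,f), near(f), ready(b,c), ready(c,b), ready(c,f), ready(f,c)}
3. bind(b,f)  →  {holds(c), inpos(b,c), inpos(b,f), inpos(c,b), inpos(c,f), inpos(f,f), near(f), ready(b,c), ready(c,b), ready(c,f), ready(f,b), ready(f,c)}

push(c,f); bind(c,b); bind(b,f)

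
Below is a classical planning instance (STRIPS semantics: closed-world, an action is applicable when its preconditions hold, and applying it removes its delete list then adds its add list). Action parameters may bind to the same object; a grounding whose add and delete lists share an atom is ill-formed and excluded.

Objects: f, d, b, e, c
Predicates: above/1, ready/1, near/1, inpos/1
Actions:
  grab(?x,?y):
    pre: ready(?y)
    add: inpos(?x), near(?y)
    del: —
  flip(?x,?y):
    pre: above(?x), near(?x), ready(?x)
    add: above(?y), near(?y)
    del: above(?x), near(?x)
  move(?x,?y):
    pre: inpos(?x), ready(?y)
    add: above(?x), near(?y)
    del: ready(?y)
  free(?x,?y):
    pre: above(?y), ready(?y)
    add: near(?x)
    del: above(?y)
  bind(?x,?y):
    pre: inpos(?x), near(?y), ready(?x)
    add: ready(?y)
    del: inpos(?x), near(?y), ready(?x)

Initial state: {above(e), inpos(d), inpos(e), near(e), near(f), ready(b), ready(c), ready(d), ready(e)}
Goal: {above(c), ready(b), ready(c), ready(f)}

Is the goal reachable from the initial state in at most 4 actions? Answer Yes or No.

Yes

1. flip(e,c)  →  {above(c), inpos(d), inpos(e), near(c), near(f), ready(b), ready(c), ready(d), ready(e)}
2. bind(d,f)  →  {above(c), inpos(e), near(c), ready(b), ready(c), ready(e), ready(f)}
optimal plan length = 2; 2 ≤ 4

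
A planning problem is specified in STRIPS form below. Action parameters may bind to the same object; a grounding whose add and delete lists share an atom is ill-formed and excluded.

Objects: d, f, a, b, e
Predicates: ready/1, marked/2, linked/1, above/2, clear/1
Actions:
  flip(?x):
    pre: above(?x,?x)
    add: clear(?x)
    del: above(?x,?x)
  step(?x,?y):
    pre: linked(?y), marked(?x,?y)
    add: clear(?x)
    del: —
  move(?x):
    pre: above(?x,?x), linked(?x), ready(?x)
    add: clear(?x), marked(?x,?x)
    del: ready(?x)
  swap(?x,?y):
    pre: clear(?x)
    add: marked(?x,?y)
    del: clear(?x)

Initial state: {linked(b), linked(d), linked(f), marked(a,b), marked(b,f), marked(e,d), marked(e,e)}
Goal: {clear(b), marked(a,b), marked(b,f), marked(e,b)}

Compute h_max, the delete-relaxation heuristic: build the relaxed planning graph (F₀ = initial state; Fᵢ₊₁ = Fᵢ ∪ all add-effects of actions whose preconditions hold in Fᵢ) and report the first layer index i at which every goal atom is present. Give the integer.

F0 = init (7 atoms)
F1 = F0 ∪ {clear(a), clear(b), clear(e)}  (10 atoms)
F2 = F1 ∪ {marked(a,a), marked(a,d), marked(a,e), marked(a,f), marked(b,a), marked(b,b), marked(b,d), marked(b,e), marked(e,a), marked(e,b), marked(e,f)}  (21 atoms)
goal ⊆ F2  ⇒  h_max = 2

2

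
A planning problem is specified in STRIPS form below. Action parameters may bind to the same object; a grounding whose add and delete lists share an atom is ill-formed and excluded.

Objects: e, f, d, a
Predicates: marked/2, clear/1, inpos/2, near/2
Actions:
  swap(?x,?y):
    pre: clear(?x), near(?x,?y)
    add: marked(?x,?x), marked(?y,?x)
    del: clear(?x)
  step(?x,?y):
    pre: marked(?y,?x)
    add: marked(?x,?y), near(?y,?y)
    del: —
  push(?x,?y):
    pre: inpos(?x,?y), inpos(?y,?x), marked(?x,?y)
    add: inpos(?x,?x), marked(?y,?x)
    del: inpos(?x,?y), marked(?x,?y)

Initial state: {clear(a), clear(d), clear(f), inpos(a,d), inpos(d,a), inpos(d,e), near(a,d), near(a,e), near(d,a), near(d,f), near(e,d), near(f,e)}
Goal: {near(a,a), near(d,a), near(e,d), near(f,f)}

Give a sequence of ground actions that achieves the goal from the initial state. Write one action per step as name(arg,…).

1. swap(f,e)  →  {clear(a), clear(d), inpos(a,d), inpos(d,a), inpos(d,e), marked(e,f), marked(f,f), near(a,d), near(a,e), near(d,a), near(d,f), near(e,d), near(f,e)}
2. swap(d,a)  →  {clear(a), inpos(a,d), inpos(d,a), inpos(d,e), marked(a,d), marked(d,d), marked(e,f), marked(f,f), near(a,d), near(a,e), near(d,a), near(d,f), near(e,d), near(f,e)}
3. step(f,f)  →  {clear(a), inpos(a,d), inpos(d,a), inpos(d,e), marked(a,d), marked(d,d), marked(e,f), marked(f,f), near(a,d), near(a,e), near(d,a), near(d,f), near(e,d), near(f,e), near(f,f)}
4. step(d,a)  →  {clear(a), inpos(a,d), inpos(d,a), inpos(d,e), marked(a,d), marked(d,a), marked(d,d), marked(e,f), marked(f,f), near(a,a), near(a,d), near(a,e), near(d,a), near(d,f), near(e,d), near(f,e), near(f,f)}

swap(f,e); swap(d,a); step(f,f); step(d,a)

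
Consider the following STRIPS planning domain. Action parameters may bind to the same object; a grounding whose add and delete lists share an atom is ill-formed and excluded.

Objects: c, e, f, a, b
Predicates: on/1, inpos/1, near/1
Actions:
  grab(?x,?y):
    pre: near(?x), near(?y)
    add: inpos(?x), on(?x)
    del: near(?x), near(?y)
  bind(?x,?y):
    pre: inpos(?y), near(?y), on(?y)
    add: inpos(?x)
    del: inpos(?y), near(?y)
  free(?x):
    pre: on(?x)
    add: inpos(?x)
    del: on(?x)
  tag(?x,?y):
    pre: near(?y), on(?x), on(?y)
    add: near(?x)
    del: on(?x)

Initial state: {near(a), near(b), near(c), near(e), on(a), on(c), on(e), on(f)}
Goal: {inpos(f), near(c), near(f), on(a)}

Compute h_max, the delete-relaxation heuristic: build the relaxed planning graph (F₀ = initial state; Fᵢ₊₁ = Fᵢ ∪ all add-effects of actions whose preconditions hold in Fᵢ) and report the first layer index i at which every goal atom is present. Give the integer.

1

F0 = init (8 atoms)
F1 = F0 ∪ {inpos(a), inpos(b), inpos(c), inpos(e), inpos(f), near(f), on(b)}  (15 atoms)
goal ⊆ F1  ⇒  h_max = 1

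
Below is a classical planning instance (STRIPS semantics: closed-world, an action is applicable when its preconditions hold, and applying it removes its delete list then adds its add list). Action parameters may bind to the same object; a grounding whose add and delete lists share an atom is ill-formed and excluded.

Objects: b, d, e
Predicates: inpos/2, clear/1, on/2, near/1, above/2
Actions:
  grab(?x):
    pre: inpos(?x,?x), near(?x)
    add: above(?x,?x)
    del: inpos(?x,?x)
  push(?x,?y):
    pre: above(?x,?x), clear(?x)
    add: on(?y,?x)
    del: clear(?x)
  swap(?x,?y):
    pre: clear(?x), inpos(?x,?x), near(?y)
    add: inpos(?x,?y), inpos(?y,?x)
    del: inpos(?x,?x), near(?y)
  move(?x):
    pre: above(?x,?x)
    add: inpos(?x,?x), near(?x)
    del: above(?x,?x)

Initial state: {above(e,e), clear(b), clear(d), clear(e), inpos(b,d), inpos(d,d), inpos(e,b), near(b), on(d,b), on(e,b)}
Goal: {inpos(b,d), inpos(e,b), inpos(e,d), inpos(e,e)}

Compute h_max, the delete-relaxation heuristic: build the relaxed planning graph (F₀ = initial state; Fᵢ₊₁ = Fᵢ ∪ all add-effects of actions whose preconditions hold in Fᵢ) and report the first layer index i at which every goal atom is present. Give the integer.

2

F0 = init (10 atoms)
F1 = F0 ∪ {inpos(d,b), inpos(e,e), near(e), on(b,e), on(d,e), on(e,e)}  (16 atoms)
F2 = F1 ∪ {inpos(b,e), inpos(d,e), inpos(e,d)}  (19 atoms)
goal ⊆ F2  ⇒  h_max = 2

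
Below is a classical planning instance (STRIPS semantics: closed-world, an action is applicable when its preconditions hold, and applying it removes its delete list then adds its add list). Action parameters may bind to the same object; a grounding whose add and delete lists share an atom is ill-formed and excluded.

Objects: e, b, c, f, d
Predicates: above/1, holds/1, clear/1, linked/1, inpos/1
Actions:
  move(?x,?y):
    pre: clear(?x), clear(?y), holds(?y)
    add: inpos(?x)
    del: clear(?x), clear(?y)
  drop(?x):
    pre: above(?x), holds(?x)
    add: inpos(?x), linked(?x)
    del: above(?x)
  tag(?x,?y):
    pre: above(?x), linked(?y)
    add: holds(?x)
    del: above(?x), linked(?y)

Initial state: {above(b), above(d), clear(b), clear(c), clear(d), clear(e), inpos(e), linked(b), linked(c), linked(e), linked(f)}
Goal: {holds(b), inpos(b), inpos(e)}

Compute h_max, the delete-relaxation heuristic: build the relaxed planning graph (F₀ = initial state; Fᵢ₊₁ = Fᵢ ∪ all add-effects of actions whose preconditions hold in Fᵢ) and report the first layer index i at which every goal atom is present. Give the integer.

F0 = init (11 atoms)
F1 = F0 ∪ {holds(b), holds(d)}  (13 atoms)
F2 = F1 ∪ {inpos(b), inpos(c), inpos(d), linked(d)}  (17 atoms)
goal ⊆ F2  ⇒  h_max = 2

2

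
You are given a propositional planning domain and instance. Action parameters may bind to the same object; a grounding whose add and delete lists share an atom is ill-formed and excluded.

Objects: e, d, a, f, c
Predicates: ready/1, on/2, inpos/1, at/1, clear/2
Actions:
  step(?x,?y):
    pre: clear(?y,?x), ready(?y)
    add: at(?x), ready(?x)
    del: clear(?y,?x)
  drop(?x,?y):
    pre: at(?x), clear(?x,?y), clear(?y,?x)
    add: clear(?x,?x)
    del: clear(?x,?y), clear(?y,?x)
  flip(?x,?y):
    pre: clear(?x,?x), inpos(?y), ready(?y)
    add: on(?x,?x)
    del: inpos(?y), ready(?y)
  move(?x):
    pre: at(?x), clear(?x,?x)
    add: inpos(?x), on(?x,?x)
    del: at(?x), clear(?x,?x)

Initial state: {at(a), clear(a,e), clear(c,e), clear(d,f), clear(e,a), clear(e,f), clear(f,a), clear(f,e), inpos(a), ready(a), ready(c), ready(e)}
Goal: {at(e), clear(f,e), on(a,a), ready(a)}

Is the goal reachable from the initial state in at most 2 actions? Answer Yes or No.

1. step(e,c)  →  {at(a), at(e), clear(a,e), clear(d,f), clear(e,a), clear(e,f), clear(f,a), clear(f,e), inpos(a), ready(a), ready(c), ready(e)}
2. drop(a,e)  →  {at(a), at(e), clear(a,a), clear(d,f), clear(e,f), clear(f,a), clear(f,e), inpos(a), ready(a), ready(c), ready(e)}
3. move(a)  →  {at(e), clear(d,f), clear(e,f), clear(f,a), clear(f,e), inpos(a), on(a,a), ready(a), ready(c), ready(e)}
optimal plan length = 3; 3 > 2

No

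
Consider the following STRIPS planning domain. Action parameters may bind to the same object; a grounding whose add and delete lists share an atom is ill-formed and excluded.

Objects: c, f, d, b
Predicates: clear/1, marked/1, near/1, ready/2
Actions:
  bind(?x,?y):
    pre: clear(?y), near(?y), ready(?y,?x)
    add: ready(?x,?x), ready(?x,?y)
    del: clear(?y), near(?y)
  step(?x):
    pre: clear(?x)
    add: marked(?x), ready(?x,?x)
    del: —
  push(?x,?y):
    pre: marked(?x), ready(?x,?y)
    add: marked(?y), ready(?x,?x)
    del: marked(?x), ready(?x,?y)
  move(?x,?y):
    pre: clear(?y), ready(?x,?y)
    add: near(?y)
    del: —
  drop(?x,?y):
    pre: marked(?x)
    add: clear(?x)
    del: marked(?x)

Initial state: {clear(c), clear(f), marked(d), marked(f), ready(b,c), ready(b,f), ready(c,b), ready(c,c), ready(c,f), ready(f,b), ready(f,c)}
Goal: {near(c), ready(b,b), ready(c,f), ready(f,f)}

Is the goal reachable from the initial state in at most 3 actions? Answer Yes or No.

Yes

1. push(f,b)  →  {clear(c), clear(f), marked(b), marked(d), ready(b,c), ready(b,f), ready(c,b), ready(c,c), ready(c,f), ready(f,c), ready(f,f)}
2. push(b,c)  →  {clear(c), clear(f), marked(c), marked(d), ready(b,b), ready(b,f), ready(c,b), ready(c,c), ready(c,f), ready(f,c), ready(f,f)}
3. move(c,c)  →  {clear(c), clear(f), marked(c), marked(d), near(c), ready(b,b), ready(b,f), ready(c,b), ready(c,c), ready(c,f), ready(f,c), ready(f,f)}
optimal plan length = 3; 3 ≤ 3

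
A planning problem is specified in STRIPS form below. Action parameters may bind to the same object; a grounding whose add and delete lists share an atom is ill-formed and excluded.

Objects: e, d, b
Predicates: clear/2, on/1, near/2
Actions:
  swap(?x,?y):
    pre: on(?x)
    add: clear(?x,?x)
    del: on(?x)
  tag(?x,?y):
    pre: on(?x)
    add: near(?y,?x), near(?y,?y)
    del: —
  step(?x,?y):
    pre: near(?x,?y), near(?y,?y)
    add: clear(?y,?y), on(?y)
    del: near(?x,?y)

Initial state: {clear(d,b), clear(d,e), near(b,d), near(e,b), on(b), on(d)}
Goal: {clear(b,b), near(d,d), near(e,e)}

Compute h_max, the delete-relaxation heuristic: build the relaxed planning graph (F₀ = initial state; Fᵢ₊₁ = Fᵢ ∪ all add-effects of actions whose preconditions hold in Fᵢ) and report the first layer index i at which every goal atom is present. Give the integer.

F0 = init (6 atoms)
F1 = F0 ∪ {clear(b,b), clear(d,d), near(b,b), near(d,b), near(d,d), near(e,d), near(e,e)}  (13 atoms)
goal ⊆ F1  ⇒  h_max = 1

1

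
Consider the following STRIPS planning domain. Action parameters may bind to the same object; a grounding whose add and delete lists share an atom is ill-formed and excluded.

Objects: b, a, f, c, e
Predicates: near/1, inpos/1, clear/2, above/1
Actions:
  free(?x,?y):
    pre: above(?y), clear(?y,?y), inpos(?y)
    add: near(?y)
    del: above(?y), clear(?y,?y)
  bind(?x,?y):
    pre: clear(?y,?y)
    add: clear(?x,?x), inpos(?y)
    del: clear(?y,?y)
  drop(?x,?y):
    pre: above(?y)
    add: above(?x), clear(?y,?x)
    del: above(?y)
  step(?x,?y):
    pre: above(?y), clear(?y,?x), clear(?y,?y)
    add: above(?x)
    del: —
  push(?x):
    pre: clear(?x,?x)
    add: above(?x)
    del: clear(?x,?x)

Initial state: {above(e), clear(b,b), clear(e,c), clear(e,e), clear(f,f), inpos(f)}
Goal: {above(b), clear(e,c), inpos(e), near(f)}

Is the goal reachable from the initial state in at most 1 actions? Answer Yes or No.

1. bind(b,e)  →  {above(e), clear(b,b), clear(e,c), clear(f,f), inpos(e), inpos(f)}
2. drop(f,e)  →  {above(f), clear(b,b), clear(e,c), clear(e,f), clear(f,f), inpos(e), inpos(f)}
3. free(b,f)  →  {clear(b,b), clear(e,c), clear(e,f), inpos(e), inpos(f), near(f)}
4. push(b)  →  {above(b), clear(e,c), clear(e,f), inpos(e), inpos(f), near(f)}
optimal plan length = 4; 4 > 1

No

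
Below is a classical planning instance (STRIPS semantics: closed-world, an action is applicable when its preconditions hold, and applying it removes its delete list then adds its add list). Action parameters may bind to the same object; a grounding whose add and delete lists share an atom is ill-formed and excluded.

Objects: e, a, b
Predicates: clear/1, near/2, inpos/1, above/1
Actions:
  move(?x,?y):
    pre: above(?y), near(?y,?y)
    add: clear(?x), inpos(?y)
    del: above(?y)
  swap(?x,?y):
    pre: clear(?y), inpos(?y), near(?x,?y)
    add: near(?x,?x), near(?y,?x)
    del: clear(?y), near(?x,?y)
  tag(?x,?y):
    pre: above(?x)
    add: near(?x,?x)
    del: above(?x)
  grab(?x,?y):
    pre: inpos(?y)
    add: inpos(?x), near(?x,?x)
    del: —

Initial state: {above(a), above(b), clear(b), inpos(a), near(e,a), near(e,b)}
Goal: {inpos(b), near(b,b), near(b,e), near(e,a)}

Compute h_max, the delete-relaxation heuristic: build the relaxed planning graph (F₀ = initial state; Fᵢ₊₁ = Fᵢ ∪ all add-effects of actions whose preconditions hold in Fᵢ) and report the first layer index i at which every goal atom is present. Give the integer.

2

F0 = init (6 atoms)
F1 = F0 ∪ {inpos(b), inpos(e), near(a,a), near(b,b), near(e,e)}  (11 atoms)
F2 = F1 ∪ {clear(a), clear(e), near(b,e)}  (14 atoms)
goal ⊆ F2  ⇒  h_max = 2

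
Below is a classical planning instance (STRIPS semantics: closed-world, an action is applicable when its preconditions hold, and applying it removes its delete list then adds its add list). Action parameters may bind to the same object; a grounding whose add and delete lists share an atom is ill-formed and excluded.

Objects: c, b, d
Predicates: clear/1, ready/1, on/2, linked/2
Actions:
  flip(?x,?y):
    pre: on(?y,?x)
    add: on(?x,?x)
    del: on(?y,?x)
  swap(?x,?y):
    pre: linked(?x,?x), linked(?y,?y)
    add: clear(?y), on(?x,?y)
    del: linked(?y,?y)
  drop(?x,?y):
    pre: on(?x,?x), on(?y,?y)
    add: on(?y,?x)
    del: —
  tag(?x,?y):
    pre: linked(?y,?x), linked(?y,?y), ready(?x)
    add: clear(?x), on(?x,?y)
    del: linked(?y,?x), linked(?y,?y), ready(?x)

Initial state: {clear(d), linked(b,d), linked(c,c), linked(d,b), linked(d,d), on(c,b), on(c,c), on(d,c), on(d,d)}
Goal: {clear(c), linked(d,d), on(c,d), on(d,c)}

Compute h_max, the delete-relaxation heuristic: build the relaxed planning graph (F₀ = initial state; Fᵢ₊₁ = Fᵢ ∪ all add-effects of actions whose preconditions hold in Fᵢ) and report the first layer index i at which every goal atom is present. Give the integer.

F0 = init (9 atoms)
F1 = F0 ∪ {clear(c), on(b,b), on(c,d)}  (12 atoms)
goal ⊆ F1  ⇒  h_max = 1

1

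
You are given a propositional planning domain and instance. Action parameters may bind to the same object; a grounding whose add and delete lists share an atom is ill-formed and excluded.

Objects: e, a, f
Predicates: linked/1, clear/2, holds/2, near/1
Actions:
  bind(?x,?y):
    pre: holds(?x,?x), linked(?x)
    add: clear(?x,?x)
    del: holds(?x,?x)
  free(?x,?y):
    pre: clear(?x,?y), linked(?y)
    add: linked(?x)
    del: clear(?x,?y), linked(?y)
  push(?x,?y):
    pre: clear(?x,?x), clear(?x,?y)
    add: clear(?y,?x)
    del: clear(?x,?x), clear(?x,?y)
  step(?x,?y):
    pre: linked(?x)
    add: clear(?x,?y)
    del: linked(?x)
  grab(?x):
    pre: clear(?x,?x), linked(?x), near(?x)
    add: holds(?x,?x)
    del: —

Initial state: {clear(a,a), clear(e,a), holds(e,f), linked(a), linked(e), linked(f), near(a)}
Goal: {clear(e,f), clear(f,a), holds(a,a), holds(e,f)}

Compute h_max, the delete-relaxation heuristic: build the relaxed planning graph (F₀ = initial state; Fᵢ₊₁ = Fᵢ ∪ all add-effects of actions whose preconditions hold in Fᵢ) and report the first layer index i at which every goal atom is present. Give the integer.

F0 = init (7 atoms)
F1 = F0 ∪ {clear(a,e), clear(a,f), clear(e,e), clear(e,f), clear(f,a), clear(f,e), clear(f,f), holds(a,a)}  (15 atoms)
goal ⊆ F1  ⇒  h_max = 1

1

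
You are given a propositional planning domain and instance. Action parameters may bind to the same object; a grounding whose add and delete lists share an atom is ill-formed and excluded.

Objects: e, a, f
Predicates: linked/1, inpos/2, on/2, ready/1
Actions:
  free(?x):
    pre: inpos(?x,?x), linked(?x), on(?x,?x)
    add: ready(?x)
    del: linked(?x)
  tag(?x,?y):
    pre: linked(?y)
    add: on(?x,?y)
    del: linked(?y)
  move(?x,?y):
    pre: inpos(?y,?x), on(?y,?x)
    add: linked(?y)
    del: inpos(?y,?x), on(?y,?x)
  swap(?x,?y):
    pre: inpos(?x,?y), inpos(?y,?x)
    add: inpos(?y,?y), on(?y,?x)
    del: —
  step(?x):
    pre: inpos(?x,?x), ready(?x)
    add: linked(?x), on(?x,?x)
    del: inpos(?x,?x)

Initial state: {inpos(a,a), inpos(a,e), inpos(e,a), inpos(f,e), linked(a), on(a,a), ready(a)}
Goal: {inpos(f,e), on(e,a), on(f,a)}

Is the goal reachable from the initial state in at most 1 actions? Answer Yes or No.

No

1. tag(f,a)  →  {inpos(a,a), inpos(a,e), inpos(e,a), inpos(f,e), on(a,a), on(f,a), ready(a)}
2. swap(a,e)  →  {inpos(a,a), inpos(a,e), inpos(e,a), inpos(e,e), inpos(f,e), on(a,a), on(e,a), on(f,a), ready(a)}
optimal plan length = 2; 2 > 1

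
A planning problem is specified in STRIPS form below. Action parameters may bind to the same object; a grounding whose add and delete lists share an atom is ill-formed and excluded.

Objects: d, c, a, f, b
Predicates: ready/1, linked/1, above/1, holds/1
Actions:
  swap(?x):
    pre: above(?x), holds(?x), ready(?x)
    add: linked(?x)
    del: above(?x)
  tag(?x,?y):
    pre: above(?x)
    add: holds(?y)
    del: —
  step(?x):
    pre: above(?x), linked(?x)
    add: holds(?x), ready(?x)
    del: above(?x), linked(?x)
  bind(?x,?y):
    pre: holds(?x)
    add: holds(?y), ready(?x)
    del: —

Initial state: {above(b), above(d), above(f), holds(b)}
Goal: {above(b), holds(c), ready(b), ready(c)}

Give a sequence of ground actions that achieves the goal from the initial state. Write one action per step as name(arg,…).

bind(b,c); bind(c,d)

1. bind(b,c)  →  {above(b), above(d), above(f), holds(b), holds(c), ready(b)}
2. bind(c,d)  →  {above(b), above(d), above(f), holds(b), holds(c), holds(d), ready(b), ready(c)}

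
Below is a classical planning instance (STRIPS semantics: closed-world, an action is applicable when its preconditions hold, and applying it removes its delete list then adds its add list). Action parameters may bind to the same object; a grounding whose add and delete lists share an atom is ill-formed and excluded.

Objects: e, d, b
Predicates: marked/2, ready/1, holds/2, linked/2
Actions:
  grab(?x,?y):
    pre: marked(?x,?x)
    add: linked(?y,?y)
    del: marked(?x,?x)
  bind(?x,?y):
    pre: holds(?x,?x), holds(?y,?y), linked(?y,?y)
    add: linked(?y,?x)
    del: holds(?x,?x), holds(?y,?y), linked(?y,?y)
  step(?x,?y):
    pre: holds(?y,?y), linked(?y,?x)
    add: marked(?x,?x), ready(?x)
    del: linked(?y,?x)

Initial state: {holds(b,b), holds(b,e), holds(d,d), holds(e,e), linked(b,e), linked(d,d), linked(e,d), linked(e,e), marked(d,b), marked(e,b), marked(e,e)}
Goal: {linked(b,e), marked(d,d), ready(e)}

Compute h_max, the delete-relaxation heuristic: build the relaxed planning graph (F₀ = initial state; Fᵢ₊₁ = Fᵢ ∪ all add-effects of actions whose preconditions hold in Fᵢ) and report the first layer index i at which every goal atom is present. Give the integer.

F0 = init (11 atoms)
F1 = F0 ∪ {linked(b,b), linked(d,b), linked(d,e), linked(e,b), marked(d,d), ready(d), ready(e)}  (18 atoms)
goal ⊆ F1  ⇒  h_max = 1

1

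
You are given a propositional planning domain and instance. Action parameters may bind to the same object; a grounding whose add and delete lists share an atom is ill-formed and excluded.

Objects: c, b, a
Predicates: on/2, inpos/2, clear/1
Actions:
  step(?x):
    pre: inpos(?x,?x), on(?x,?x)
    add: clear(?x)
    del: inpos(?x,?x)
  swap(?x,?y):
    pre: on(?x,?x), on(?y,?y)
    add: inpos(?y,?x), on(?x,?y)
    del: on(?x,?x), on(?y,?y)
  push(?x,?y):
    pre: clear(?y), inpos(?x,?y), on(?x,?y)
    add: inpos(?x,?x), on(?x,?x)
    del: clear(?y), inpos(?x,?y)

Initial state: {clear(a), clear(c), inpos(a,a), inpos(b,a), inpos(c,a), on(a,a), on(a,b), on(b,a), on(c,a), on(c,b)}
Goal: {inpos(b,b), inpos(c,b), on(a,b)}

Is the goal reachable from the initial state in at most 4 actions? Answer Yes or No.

Yes

1. push(c,a)  →  {clear(c), inpos(a,a), inpos(b,a), inpos(c,c), on(a,a), on(a,b), on(b,a), on(c,a), on(c,b), on(c,c)}
2. step(a)  →  {clear(a), clear(c), inpos(b,a), inpos(c,c), on(a,a), on(a,b), on(b,a), on(c,a), on(c,b), on(c,c)}
3. push(b,a)  →  {clear(c), inpos(b,b), inpos(c,c), on(a,a), on(a,b), on(b,a), on(b,b), on(c,a), on(c,b), on(c,c)}
4. swap(b,c)  →  {clear(c), inpos(b,b), inpos(c,b), inpos(c,c), on(a,a), on(a,b), on(b,a), on(b,c), on(c,a), on(c,b)}
optimal plan length = 4; 4 ≤ 4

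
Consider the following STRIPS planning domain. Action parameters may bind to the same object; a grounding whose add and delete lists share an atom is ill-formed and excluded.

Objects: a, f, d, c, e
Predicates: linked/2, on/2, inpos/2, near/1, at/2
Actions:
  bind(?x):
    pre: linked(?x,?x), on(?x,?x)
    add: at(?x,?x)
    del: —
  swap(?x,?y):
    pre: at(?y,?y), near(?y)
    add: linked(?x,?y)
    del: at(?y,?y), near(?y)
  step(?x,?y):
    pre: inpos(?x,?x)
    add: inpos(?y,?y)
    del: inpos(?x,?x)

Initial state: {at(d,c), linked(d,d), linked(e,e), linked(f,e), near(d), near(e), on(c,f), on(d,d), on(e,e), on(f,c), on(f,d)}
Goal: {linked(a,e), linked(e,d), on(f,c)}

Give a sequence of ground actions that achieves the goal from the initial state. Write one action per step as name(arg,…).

bind(d); bind(e); swap(a,e); swap(e,d)

1. bind(d)  →  {at(d,c), at(d,d), linked(d,d), linked(e,e), linked(f,e), near(d), near(e), on(c,f), on(d,d), on(e,e), on(f,c), on(f,d)}
2. bind(e)  →  {at(d,c), at(d,d), at(e,e), linked(d,d), linked(e,e), linked(f,e), near(d), near(e), on(c,f), on(d,d), on(e,e), on(f,c), on(f,d)}
3. swap(a,e)  →  {at(d,c), at(d,d), linked(a,e), linked(d,d), linked(e,e), linked(f,e), near(d), on(c,f), on(d,d), on(e,e), on(f,c), on(f,d)}
4. swap(e,d)  →  {at(d,c), linked(a,e), linked(d,d), linked(e,d), linked(e,e), linked(f,e), on(c,f), on(d,d), on(e,e), on(f,c), on(f,d)}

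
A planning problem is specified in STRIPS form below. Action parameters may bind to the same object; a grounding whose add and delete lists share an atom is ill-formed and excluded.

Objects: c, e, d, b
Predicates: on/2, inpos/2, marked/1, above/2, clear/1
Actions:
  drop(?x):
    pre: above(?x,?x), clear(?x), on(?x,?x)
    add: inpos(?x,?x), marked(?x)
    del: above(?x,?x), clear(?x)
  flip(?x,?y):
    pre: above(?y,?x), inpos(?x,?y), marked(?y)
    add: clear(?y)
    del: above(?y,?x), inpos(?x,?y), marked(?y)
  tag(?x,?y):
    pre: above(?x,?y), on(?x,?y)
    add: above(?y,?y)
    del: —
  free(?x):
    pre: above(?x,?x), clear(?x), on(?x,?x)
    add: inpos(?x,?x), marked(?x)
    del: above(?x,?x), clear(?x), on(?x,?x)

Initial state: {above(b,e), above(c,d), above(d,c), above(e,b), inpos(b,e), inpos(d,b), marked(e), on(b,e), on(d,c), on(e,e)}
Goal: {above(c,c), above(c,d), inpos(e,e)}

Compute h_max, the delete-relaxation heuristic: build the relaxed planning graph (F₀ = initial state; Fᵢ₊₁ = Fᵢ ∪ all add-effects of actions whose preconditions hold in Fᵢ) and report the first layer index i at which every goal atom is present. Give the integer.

F0 = init (10 atoms)
F1 = F0 ∪ {above(c,c), above(e,e), clear(e)}  (13 atoms)
F2 = F1 ∪ {inpos(e,e)}  (14 atoms)
goal ⊆ F2  ⇒  h_max = 2

2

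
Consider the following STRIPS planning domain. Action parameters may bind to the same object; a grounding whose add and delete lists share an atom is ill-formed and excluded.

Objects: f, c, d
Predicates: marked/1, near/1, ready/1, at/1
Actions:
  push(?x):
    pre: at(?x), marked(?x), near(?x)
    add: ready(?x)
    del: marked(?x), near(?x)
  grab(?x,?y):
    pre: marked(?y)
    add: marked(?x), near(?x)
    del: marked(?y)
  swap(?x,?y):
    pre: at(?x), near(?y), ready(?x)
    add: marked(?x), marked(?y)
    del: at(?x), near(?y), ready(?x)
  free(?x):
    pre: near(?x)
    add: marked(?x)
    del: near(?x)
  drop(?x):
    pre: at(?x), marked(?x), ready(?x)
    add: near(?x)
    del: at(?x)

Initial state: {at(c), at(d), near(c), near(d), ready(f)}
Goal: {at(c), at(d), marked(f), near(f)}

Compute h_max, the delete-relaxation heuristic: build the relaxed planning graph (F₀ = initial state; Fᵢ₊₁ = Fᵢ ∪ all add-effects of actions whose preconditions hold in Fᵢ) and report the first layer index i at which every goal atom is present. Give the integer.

F0 = init (5 atoms)
F1 = F0 ∪ {marked(c), marked(d)}  (7 atoms)
F2 = F1 ∪ {marked(f), near(f), ready(c), ready(d)}  (11 atoms)
goal ⊆ F2  ⇒  h_max = 2

2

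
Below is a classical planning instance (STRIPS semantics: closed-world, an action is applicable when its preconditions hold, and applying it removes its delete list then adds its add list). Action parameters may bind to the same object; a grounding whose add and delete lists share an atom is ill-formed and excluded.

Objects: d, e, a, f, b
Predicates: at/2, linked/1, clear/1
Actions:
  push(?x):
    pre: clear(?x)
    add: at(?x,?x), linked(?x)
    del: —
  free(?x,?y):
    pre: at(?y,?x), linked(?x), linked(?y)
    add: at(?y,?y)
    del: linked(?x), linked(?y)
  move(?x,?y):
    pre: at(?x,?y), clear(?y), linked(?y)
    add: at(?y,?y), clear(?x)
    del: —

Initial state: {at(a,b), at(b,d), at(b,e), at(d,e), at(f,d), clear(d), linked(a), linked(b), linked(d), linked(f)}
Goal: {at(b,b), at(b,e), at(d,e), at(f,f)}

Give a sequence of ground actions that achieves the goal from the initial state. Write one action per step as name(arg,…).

1. free(d,f)  →  {at(a,b), at(b,d), at(b,e), at(d,e), at(f,d), at(f,f), clear(d), linked(a), linked(b)}
2. push(d)  →  {at(a,b), at(b,d), at(b,e), at(d,d), at(d,e), at(f,d), at(f,f), clear(d), linked(a), linked(b), linked(d)}
3. free(d,b)  →  {at(a,b), at(b,b), at(b,d), at(b,e), at(d,d), at(d,e), at(f,d), at(f,f), clear(d), linked(a)}

free(d,f); push(d); free(d,b)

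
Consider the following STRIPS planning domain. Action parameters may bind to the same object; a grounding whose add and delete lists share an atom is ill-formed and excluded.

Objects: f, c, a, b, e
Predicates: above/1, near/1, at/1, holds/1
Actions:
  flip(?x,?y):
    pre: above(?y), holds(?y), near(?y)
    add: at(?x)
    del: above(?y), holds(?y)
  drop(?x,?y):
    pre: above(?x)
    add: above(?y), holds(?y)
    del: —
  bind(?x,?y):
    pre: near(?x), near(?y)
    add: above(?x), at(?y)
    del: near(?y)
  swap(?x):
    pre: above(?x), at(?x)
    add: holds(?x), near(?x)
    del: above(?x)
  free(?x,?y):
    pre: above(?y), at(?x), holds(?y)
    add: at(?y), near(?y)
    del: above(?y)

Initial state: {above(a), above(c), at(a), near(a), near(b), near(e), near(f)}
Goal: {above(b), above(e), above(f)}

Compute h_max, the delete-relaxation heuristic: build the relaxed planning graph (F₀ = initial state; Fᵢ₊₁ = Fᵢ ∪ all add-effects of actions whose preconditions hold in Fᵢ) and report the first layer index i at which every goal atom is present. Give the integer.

F0 = init (7 atoms)
F1 = F0 ∪ {above(b), above(e), above(f), at(b), at(e), at(f), holds(a), holds(b), holds(c), holds(e), holds(f)}  (18 atoms)
goal ⊆ F1  ⇒  h_max = 1

1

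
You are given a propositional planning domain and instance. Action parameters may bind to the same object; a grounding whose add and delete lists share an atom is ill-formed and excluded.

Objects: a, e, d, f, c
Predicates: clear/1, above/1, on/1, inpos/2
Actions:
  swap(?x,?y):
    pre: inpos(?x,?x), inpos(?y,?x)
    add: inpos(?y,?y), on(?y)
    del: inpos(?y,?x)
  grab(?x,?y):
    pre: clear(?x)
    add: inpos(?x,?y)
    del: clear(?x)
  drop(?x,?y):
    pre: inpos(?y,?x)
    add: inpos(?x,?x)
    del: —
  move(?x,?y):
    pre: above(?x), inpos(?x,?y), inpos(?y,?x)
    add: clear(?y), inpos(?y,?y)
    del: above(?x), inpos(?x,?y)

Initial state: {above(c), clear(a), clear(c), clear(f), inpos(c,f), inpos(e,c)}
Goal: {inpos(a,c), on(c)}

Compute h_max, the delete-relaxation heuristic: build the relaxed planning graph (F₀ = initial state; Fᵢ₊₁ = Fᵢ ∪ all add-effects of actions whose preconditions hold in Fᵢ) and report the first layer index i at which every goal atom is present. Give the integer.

F0 = init (6 atoms)
F1 = F0 ∪ {inpos(a,a), inpos(a,c), inpos(a,d), inpos(a,e), inpos(a,f), inpos(c,a), inpos(c,c), inpos(c,d), inpos(c,e), inpos(f,a), inpos(f,c), inpos(f,d), inpos(f,e), inpos(f,f)}  (20 atoms)
F2 = F1 ∪ {clear(e), inpos(d,d), inpos(e,e), on(a), on(c), on(e), on(f)}  (27 atoms)
goal ⊆ F2  ⇒  h_max = 2

2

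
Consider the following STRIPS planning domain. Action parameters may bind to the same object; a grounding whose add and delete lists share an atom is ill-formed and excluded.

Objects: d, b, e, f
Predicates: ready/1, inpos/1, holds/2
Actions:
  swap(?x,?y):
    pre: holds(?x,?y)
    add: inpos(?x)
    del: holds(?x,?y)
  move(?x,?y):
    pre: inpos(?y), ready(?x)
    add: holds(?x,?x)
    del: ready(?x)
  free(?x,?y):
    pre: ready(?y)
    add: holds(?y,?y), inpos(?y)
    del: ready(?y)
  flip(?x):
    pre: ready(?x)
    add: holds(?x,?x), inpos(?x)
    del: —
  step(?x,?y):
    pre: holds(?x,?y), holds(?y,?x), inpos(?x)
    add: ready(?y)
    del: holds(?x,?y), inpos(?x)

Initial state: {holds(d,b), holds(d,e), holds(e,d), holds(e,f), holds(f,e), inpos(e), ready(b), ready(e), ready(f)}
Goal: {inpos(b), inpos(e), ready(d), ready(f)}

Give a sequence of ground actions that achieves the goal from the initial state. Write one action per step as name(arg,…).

free(d,b); step(e,d); swap(e,f)

1. free(d,b)  →  {holds(b,b), holds(d,b), holds(d,e), holds(e,d), holds(e,f), holds(f,e), inpos(b), inpos(e), ready(e), ready(f)}
2. step(e,d)  →  {holds(b,b), holds(d,b), holds(d,e), holds(e,f), holds(f,e), inpos(b), ready(d), ready(e), ready(f)}
3. swap(e,f)  →  {holds(b,b), holds(d,b), holds(d,e), holds(f,e), inpos(b), inpos(e), ready(d), ready(e), ready(f)}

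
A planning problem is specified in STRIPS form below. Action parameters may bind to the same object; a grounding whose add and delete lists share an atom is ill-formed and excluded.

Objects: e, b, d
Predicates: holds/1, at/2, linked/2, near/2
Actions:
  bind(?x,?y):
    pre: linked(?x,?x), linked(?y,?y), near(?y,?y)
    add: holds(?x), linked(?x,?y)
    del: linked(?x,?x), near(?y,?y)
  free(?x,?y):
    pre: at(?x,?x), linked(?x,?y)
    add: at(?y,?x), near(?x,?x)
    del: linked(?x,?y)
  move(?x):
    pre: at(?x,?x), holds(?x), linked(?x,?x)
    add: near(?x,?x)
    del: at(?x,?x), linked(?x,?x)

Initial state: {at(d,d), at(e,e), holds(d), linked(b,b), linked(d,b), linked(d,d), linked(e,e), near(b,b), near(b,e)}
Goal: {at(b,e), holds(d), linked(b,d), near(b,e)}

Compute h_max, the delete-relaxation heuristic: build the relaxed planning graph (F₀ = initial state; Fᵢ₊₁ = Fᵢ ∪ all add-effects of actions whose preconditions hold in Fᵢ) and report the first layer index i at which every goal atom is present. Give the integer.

F0 = init (9 atoms)
F1 = F0 ∪ {at(b,d), holds(e), linked(e,b), near(d,d), near(e,e)}  (14 atoms)
F2 = F1 ∪ {at(b,e), holds(b), linked(b,d), linked(b,e), linked(d,e), linked(e,d)}  (20 atoms)
goal ⊆ F2  ⇒  h_max = 2

2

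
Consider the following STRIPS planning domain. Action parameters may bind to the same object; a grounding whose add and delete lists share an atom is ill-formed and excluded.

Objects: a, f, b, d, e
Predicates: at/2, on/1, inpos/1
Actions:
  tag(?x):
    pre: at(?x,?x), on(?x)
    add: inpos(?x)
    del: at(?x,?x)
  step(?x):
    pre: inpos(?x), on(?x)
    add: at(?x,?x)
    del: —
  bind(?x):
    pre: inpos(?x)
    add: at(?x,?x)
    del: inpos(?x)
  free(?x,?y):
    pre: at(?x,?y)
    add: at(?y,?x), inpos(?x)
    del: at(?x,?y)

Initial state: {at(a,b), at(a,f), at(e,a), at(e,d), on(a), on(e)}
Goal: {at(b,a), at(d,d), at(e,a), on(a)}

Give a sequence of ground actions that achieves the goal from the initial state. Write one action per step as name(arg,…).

free(a,b); free(e,d); free(d,e); bind(d)

1. free(a,b)  →  {at(a,f), at(b,a), at(e,a), at(e,d), inpos(a), on(a), on(e)}
2. free(e,d)  →  {at(a,f), at(b,a), at(d,e), at(e,a), inpos(a), inpos(e), on(a), on(e)}
3. free(d,e)  →  {at(a,f), at(b,a), at(e,a), at(e,d), inpos(a), inpos(d), inpos(e), on(a), on(e)}
4. bind(d)  →  {at(a,f), at(b,a), at(d,d), at(e,a), at(e,d), inpos(a), inpos(e), on(a), on(e)}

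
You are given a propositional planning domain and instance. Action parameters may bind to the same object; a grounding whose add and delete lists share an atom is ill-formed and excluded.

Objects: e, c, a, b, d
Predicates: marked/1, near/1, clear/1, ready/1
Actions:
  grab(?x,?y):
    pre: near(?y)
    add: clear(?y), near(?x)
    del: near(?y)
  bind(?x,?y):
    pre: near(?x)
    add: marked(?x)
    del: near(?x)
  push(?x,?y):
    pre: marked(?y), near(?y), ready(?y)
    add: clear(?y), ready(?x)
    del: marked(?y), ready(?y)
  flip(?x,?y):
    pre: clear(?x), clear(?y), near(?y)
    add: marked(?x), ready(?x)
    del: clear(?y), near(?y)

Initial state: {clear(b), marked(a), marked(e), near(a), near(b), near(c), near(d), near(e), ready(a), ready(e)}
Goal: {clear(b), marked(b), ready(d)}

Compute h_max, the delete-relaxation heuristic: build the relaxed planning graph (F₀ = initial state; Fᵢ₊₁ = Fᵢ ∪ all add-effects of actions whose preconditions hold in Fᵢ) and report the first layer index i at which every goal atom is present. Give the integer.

1

F0 = init (10 atoms)
F1 = F0 ∪ {clear(a), clear(c), clear(d), clear(e), marked(b), marked(c), marked(d), ready(b), ready(c), ready(d)}  (20 atoms)
goal ⊆ F1  ⇒  h_max = 1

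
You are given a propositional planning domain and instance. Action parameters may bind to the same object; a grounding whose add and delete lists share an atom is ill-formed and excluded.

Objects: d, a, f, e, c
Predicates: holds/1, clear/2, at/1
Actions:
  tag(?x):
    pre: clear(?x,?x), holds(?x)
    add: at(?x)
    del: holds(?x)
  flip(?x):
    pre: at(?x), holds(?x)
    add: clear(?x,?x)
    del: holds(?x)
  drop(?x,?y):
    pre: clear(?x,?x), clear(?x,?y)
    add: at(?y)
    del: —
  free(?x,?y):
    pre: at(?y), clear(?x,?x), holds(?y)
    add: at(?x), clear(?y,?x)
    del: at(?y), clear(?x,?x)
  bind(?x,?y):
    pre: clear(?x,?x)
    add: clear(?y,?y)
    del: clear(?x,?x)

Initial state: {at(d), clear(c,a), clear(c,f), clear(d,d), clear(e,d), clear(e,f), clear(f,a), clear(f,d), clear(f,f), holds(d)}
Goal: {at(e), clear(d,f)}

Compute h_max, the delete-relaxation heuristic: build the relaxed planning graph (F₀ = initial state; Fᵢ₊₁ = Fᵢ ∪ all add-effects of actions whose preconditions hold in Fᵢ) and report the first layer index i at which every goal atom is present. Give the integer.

F0 = init (10 atoms)
F1 = F0 ∪ {at(a), at(f), clear(a,a), clear(c,c), clear(d,f), clear(e,e)}  (16 atoms)
F2 = F1 ∪ {at(c), at(e), clear(d,a), clear(d,c), clear(d,e)}  (21 atoms)
goal ⊆ F2  ⇒  h_max = 2

2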